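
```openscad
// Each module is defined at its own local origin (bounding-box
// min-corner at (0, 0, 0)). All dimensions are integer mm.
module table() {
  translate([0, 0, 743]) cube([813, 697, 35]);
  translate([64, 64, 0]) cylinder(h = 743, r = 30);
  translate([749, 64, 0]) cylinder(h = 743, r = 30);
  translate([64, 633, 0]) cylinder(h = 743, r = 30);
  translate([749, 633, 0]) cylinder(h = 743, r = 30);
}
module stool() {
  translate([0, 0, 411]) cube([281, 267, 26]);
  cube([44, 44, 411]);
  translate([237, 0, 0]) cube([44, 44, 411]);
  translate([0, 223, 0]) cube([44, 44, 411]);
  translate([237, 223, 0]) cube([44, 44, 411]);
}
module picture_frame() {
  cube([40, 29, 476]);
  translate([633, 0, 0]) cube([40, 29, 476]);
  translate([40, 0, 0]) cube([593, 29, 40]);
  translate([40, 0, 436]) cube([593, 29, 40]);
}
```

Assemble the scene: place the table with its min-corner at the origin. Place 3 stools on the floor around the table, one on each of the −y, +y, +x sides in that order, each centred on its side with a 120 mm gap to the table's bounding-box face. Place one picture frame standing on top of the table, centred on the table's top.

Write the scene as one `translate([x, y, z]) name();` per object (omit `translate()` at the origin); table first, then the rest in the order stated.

table();
translate([266, -387, 0]) stool();
translate([266, 817, 0]) stool();
translate([933, 215, 0]) stool();
translate([70, 334, 778]) picture_frame();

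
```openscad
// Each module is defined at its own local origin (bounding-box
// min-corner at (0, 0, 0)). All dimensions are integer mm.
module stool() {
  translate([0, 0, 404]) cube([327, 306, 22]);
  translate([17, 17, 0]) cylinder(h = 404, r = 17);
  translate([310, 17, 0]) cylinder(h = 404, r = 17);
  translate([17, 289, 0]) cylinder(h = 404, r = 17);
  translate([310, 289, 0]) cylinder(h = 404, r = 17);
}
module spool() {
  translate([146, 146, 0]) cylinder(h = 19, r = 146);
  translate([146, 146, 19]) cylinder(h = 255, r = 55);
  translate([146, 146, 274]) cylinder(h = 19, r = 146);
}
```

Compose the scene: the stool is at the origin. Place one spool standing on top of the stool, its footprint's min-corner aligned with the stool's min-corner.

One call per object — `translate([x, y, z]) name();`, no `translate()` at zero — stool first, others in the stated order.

stool();
translate([0, 0, 426]) spool();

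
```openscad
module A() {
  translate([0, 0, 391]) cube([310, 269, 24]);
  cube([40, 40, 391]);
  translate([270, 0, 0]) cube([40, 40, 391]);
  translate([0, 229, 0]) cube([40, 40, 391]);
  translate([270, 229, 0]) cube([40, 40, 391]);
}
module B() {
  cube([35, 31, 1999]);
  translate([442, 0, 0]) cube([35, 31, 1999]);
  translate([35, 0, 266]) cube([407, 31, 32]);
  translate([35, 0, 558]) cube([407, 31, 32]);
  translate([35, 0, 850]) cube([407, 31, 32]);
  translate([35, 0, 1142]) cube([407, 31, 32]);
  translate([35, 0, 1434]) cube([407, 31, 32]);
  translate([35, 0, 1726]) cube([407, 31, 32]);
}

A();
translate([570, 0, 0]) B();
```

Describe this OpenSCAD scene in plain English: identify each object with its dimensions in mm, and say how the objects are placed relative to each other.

A is a four-legged stool. The seat is 310×269 mm, 24 mm thick, top at z = 415 mm. It stands on four square legs, each 40×40 mm in cross-section, from z = 0 to the seat underside, each flush with a corner of the seat.

B is a straight ladder. Two 35×31 mm vertical rails, 1999 mm tall, stand 477 mm apart (outside-to-outside) with their front faces coplanar on the −y side. 6 rungs, each 31 mm deep and 32 mm tall, span between the inner faces of the rails, front faces flush with the rails. The lowest rung's underside is at z = 266 mm and rungs are spaced 292 mm apart (underside to underside).

The ladder is on the floor beside the stool on its +x side.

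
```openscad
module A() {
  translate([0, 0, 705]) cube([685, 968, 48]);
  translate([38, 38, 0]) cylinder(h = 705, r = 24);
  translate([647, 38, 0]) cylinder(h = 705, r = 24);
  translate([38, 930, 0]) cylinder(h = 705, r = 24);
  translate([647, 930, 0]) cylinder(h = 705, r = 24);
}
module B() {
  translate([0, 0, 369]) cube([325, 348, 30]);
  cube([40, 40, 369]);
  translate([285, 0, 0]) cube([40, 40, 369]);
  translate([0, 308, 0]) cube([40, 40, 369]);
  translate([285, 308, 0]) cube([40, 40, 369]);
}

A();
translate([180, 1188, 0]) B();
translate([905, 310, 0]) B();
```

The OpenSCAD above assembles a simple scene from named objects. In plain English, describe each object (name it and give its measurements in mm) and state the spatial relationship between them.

A is a table with a 685×968 mm rectangular top, 48 mm thick, top surface at z = 753 mm, supported by four round legs of 48 mm diameter, each leg's bounding box inset 14 mm from the nearest pair of top edges, running from the floor.

B is a simple wooden stool: a rectangular seat 325 mm (x) by 348 mm (y), 30 mm thick, top face at z = 399 mm, on four square legs, each 40×40 mm in cross-section. The legs rest on z = 0, each flush with a corner of the seat.

Two stools sit around the table at the +y, +x sides.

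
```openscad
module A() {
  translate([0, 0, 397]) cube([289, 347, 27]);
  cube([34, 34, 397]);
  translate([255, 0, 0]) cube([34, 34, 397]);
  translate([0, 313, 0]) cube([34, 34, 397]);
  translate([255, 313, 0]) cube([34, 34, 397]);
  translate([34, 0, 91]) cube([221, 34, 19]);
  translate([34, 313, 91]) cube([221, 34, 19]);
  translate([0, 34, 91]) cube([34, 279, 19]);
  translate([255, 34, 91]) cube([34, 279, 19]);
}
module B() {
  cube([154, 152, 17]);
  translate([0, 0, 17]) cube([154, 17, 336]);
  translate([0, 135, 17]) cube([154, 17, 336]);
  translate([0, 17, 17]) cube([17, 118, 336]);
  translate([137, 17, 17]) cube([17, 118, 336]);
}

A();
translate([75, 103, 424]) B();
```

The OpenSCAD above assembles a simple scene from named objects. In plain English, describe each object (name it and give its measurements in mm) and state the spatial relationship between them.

A is a four-legged stool. The seat is a 289×347×27 mm slab whose top surface is at z = 424 mm; four square legs, each 34×34 mm in cross-section, run from the floor (z = 0) to the underside of the seat, each flush with a corner of the seat. Four stretchers, 34 mm wide and 19 mm tall, connect adjacent legs with their undersides at z = 91 mm, each running between the inner faces of the legs it joins and aligned with the legs' outer faces on the other axis.

B is an open-topped rectangular box: outside dimensions 154×152×353 mm, with a uniform wall and base thickness of 17 mm. The base is a full 154×152 slab on the floor; four walls sit on top of the base. The front and back walls (the −y and +y sides) span the full width; the two side walls fit between them.

The open box is on top of the stool.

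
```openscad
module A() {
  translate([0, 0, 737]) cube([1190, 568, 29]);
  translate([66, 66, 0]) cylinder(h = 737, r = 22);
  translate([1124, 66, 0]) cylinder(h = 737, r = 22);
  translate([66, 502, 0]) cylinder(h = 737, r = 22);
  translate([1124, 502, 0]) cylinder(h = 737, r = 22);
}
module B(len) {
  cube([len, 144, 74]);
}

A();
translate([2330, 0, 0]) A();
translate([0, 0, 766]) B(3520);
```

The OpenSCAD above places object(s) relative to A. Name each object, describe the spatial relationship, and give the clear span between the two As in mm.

Second table starts at x = 2330; first ends at x = 1190; clear span = 2330 − 1190 = 1140 mm.

A is a table. B is a beam. A beam spans the tops of two tables. The clear span between the two tables is 1140 mm.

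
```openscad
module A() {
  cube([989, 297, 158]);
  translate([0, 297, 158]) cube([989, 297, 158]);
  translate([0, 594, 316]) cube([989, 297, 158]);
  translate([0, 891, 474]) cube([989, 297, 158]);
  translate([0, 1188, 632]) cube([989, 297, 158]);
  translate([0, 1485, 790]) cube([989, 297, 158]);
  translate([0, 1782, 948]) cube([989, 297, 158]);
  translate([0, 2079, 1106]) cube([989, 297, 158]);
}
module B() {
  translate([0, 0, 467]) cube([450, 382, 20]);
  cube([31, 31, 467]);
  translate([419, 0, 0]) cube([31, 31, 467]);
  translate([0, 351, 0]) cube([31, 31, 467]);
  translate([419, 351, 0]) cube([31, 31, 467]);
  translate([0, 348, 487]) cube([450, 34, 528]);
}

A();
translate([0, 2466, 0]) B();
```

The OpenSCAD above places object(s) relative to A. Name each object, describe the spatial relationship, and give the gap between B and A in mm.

A is a staircase. B is a chair. The chair is on the floor beside the staircase on its +y side. The gap between the chair and the staircase is 90 mm.

The chair's nearest face is 90 mm from the staircase's +y face.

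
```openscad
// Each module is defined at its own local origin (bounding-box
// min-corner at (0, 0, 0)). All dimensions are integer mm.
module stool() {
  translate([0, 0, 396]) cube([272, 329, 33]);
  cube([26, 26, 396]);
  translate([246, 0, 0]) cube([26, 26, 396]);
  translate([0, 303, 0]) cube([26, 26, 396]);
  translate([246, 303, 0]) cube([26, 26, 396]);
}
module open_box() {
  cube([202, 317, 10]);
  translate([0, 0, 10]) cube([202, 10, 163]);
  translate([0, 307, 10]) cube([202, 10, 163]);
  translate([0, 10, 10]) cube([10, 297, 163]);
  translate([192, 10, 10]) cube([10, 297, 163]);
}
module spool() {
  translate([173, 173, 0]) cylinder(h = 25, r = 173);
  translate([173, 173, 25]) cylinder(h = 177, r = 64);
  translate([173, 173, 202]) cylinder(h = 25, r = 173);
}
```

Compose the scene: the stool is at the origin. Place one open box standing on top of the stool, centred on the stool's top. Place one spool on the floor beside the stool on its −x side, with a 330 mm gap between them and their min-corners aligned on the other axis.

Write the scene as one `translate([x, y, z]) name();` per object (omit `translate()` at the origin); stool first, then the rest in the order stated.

stool();
translate([35, 6, 429]) open_box();
translate([-676, 0, 0]) spool();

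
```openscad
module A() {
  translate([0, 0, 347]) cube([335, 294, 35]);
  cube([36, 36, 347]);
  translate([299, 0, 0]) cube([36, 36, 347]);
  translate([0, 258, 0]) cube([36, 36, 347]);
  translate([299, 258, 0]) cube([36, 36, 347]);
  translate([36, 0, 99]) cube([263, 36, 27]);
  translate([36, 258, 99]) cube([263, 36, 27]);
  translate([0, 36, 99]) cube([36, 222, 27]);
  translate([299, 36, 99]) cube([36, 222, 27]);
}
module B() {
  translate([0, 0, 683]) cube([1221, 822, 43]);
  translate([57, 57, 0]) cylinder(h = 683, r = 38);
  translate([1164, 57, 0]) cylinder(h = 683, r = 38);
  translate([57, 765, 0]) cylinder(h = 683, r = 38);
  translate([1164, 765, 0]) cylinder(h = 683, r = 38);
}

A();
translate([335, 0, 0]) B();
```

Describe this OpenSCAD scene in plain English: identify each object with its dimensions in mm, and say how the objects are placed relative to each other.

A is a four-legged stool. The seat is 335×294 mm, 35 mm thick, top at z = 382 mm. It stands on four square legs, each 36×36 mm in cross-section, from z = 0 to the seat underside, each flush with a corner of the seat. Four stretchers, 36 mm wide and 27 mm tall, connect adjacent legs with their undersides at z = 99 mm, each running between the inner faces of the legs it joins and aligned with the legs' outer faces on the other axis.

B is a table with a 1221×822 mm rectangular top, 43 mm thick, top surface at z = 726 mm, supported by four round legs of 76 mm diameter, each leg's bounding box inset 19 mm from the nearest pair of top edges, running from the floor.

The table is against the stool's +x side, with their −y faces flush.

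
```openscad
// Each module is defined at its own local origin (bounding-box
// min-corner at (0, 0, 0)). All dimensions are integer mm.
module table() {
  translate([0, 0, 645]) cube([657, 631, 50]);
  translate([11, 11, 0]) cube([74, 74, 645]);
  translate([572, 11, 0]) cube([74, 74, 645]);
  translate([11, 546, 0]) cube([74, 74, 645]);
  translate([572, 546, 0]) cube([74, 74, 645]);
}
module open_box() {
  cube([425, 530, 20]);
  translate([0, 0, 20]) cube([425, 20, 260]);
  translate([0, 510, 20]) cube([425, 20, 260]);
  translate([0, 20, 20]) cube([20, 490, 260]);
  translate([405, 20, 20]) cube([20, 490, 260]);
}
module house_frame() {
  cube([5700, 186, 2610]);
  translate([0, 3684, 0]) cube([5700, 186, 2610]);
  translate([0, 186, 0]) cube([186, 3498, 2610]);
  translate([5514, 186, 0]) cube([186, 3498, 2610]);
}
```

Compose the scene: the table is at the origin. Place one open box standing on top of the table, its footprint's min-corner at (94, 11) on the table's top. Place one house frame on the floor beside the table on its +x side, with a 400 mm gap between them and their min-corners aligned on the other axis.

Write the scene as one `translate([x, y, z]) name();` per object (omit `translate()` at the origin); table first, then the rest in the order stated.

table();
translate([94, 11, 695]) open_box();
translate([1057, 0, 0]) house_frame();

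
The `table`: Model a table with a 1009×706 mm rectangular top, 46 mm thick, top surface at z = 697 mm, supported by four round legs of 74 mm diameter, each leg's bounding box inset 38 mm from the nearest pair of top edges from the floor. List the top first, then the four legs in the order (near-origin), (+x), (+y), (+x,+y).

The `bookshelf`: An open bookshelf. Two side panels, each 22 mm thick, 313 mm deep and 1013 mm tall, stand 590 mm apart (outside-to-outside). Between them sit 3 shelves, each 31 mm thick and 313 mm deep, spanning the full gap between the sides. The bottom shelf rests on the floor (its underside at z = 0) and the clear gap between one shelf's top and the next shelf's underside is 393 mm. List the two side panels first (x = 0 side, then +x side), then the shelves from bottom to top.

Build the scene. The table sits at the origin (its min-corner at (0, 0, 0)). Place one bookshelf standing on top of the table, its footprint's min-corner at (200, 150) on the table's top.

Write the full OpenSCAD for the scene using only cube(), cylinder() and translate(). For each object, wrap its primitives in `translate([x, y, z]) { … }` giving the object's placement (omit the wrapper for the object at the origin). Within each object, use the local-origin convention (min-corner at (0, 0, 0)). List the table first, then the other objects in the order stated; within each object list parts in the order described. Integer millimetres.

translate([0, 0, 651]) cube([1009, 706, 46]);
translate([75, 75, 0]) cylinder(h = 651, r = 37);
translate([934, 75, 0]) cylinder(h = 651, r = 37);
translate([75, 631, 0]) cylinder(h = 651, r = 37);
translate([934, 631, 0]) cylinder(h = 651, r = 37);
translate([200, 150, 697]) {
  cube([22, 313, 1013]);
  translate([568, 0, 0]) cube([22, 313, 1013]);
  translate([22, 0, 0]) cube([546, 313, 31]);
  translate([22, 0, 424]) cube([546, 313, 31]);
  translate([22, 0, 848]) cube([546, 313, 31]);
}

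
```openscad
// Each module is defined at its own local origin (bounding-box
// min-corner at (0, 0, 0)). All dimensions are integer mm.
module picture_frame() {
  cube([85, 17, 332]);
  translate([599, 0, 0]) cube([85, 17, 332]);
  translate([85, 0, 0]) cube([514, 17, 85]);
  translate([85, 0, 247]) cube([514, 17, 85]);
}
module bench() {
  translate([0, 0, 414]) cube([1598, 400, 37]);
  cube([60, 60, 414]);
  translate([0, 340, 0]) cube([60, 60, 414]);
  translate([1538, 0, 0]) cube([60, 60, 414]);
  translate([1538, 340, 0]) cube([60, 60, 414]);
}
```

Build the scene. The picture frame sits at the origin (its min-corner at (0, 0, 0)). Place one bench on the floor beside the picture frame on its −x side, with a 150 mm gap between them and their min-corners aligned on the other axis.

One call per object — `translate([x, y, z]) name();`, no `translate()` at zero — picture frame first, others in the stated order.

picture_frame();
translate([-1748, 0, 0]) bench();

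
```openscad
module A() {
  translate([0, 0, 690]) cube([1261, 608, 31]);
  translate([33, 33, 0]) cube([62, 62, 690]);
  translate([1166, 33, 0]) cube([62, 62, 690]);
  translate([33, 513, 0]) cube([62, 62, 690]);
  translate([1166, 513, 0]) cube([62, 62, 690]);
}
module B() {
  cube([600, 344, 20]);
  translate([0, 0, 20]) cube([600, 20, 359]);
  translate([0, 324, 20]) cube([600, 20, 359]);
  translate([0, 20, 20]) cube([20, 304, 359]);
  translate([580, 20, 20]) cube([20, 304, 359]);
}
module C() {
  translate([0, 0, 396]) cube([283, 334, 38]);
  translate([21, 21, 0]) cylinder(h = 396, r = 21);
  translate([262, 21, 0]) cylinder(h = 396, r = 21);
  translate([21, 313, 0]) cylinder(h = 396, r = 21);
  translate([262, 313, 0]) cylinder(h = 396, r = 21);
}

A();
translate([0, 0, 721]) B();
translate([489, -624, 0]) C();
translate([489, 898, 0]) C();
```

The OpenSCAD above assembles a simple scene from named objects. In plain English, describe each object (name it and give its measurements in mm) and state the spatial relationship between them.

A is a table: top 1261 mm (x) × 608 mm (y), 31 mm thick, upper face at z = 721 mm, on four 62×62 mm square legs, each inset 33 mm from the nearest pair of top edges, running from z = 0 to the bottom of the top.

B is an open-topped rectangular box: outside dimensions 600×344×379 mm, with a uniform wall and base thickness of 20 mm. The base is a full 600×344 slab on the floor; four walls sit on top of the base. The front and back walls (the −y and +y sides) span the full width; the two side walls fit between them.

C is a simple wooden stool: a rectangular seat 283 mm (x) by 334 mm (y), 38 mm thick, top face at z = 434 mm, on four round legs, each 42 mm in diameter. The legs rest on z = 0, each leg's axis is inset half a diameter from the nearest pair of seat edges (so the leg's bounding box is flush with the corner).

The open box is on top of the table. Two stools sit around the table at the −y, +y sides.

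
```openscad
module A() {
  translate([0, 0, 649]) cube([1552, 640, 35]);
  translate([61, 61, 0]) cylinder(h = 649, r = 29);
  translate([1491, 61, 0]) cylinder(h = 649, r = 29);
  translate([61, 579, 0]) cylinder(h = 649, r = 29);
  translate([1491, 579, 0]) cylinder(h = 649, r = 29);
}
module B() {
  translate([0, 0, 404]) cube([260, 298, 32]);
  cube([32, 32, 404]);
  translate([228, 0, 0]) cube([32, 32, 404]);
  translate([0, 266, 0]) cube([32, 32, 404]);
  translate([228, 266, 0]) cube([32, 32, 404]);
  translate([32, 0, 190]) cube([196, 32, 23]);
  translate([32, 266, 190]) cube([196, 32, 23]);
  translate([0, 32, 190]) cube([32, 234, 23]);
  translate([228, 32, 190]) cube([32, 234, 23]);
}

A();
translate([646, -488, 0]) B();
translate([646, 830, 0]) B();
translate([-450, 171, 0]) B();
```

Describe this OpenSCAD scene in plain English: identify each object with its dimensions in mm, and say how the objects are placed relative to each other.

A is a table: top 1552 mm (x) × 640 mm (y), 35 mm thick, upper face at z = 684 mm, on four round legs of 58 mm diameter, each leg's bounding box inset 32 mm from the nearest pair of top edges, running from z = 0 to the bottom of the top.

B is a four-legged stool. The seat is 260×298 mm, 32 mm thick, top at z = 436 mm. It stands on four square legs, each 32×32 mm in cross-section, from z = 0 to the seat underside, each flush with a corner of the seat. Four stretchers, 32 mm wide and 23 mm tall, connect adjacent legs with their undersides at z = 190 mm, each running between the inner faces of the legs it joins and aligned with the legs' outer faces on the other axis.

Three stools sit around the table at the −y, +y, −x sides.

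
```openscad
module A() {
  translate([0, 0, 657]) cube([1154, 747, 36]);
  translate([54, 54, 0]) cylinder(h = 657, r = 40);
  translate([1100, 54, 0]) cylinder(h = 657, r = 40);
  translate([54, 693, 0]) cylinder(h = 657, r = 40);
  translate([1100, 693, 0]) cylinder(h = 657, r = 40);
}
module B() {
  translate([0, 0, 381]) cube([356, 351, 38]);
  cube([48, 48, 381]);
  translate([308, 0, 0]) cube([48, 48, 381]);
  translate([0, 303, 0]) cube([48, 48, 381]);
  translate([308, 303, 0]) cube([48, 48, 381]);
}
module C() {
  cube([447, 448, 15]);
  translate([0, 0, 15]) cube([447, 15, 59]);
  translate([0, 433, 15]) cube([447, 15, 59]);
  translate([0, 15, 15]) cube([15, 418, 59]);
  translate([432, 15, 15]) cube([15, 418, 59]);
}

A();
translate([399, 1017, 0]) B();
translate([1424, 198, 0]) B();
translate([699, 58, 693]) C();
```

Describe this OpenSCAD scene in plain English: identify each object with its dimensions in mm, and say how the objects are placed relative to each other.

A is a table with a 1154×747 mm rectangular top, 36 mm thick, top surface at z = 693 mm, supported by four round legs of 80 mm diameter, each leg's bounding box inset 14 mm from the nearest pair of top edges, running from the floor.

B is a four-legged stool. The seat is a 356×351×38 mm slab whose top surface is at z = 419 mm; four square legs, each 48×48 mm in cross-section, run from the floor (z = 0) to the underside of the seat, each flush with a corner of the seat.

C is an open-topped rectangular box: outside dimensions 447×448×74 mm, with a uniform wall and base thickness of 15 mm. The base is a full 447×448 slab on the floor; four walls sit on top of the base. The front and back walls (the −y and +y sides) span the full width; the two side walls fit between them.

Two stools sit around the table at the +y, +x sides. The open box is on top of the table.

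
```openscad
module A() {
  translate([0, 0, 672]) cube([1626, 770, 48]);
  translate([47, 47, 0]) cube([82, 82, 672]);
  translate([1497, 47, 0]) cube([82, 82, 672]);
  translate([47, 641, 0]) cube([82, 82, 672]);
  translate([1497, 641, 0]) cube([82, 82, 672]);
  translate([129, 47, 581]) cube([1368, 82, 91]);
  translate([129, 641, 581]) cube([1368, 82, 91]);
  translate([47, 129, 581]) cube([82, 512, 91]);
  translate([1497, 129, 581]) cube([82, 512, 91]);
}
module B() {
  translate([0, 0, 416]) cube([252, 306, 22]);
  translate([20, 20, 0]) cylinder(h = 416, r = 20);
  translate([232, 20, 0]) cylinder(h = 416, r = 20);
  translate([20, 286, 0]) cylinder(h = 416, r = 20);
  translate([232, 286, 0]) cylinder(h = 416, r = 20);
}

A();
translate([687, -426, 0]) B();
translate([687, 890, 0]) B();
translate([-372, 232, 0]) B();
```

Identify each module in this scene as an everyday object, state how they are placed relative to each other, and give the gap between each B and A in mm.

A is a table. B is a stool. Three stools sit around the table at the −y, +y, −x sides. The gap between each stool and the table is 120 mm.

Each stool's nearest face is 120 mm from the table's bounding box.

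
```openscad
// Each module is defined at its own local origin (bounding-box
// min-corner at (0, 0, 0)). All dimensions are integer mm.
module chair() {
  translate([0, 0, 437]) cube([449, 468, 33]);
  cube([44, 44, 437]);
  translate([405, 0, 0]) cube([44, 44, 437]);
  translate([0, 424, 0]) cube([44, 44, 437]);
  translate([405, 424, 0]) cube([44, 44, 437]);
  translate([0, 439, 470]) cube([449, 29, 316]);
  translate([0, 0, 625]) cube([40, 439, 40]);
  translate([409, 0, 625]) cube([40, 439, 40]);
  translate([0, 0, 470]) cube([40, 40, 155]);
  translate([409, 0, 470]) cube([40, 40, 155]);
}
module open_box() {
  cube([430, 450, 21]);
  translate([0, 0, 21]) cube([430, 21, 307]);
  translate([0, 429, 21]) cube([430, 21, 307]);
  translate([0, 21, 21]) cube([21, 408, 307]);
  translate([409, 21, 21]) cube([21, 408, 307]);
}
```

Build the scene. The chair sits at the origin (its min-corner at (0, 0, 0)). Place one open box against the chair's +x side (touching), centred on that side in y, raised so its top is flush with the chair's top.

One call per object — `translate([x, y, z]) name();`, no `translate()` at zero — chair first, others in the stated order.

chair();
translate([449, 9, 458]) open_box();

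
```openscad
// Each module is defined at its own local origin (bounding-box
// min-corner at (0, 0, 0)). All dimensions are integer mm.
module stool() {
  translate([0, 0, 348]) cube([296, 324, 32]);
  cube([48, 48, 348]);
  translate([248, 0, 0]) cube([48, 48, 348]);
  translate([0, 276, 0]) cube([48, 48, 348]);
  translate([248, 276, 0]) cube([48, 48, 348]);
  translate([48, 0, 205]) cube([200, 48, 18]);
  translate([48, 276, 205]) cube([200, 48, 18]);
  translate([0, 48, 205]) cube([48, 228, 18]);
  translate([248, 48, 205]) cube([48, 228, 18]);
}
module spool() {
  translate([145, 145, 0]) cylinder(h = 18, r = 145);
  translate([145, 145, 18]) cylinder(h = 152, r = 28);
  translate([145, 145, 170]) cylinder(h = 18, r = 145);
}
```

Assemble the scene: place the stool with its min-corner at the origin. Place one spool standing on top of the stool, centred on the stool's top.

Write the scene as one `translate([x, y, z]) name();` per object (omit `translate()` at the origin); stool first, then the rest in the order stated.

stool();
translate([3, 17, 380]) spool();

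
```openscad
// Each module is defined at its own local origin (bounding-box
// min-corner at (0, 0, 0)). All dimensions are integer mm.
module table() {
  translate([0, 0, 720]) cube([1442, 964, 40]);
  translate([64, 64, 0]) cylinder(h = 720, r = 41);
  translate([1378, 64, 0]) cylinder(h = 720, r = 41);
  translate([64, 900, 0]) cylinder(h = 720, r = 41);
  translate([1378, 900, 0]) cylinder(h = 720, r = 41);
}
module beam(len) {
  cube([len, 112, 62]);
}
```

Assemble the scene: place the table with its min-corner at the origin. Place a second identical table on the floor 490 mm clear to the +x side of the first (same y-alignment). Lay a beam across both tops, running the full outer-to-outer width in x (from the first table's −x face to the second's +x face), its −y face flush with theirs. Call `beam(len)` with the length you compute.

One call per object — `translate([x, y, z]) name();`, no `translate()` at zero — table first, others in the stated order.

table();
translate([1932, 0, 0]) table();
translate([0, 0, 760]) beam(3374);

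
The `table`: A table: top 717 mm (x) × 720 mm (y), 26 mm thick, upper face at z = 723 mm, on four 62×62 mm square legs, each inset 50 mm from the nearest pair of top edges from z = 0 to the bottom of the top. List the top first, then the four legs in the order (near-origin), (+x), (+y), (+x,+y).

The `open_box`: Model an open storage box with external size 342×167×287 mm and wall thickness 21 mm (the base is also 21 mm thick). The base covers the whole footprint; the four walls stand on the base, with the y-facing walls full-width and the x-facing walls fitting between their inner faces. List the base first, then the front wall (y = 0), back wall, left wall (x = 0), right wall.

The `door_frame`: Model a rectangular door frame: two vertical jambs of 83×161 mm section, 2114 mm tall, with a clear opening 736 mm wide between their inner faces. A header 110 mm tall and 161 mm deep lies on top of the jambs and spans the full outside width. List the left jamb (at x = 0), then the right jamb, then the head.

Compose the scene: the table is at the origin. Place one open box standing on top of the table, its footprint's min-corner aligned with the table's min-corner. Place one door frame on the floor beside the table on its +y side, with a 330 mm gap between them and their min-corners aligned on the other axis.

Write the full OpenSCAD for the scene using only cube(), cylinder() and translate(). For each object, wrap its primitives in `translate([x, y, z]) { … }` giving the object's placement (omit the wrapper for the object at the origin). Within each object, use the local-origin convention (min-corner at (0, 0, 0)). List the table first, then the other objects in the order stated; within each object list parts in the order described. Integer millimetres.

translate([0, 0, 697]) cube([717, 720, 26]);
translate([50, 50, 0]) cube([62, 62, 697]);
translate([605, 50, 0]) cube([62, 62, 697]);
translate([50, 608, 0]) cube([62, 62, 697]);
translate([605, 608, 0]) cube([62, 62, 697]);
translate([0, 0, 723]) {
  cube([342, 167, 21]);
  translate([0, 0, 21]) cube([342, 21, 266]);
  translate([0, 146, 21]) cube([342, 21, 266]);
  translate([0, 21, 21]) cube([21, 125, 266]);
  translate([321, 21, 21]) cube([21, 125, 266]);
}
translate([0, 1050, 0]) {
  cube([83, 161, 2114]);
  translate([819, 0, 0]) cube([83, 161, 2114]);
  translate([0, 0, 2114]) cube([902, 161, 110]);
}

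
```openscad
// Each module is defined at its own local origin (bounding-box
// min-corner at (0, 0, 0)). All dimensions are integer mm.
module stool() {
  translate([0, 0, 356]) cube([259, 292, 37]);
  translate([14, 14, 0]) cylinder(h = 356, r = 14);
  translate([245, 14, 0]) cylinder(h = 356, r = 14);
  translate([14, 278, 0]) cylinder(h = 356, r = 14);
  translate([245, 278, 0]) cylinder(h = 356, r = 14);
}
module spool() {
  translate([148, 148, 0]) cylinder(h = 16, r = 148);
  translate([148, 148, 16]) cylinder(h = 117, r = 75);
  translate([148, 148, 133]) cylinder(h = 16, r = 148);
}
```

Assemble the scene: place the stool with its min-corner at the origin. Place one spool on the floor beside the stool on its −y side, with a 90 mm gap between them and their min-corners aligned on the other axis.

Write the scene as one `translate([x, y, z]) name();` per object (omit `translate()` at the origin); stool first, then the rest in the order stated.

stool();
translate([0, -386, 0]) spool();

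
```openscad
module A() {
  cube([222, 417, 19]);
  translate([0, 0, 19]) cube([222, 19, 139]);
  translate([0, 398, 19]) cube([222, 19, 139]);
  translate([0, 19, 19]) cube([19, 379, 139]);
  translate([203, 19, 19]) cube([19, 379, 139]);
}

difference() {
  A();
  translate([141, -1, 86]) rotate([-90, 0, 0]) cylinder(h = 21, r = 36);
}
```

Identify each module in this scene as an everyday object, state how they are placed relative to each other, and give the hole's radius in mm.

A is an open box. The open box has a circular hole through its front wall. The hole's radius is 36 mm.

The subtracted cylinder has r = 36 mm.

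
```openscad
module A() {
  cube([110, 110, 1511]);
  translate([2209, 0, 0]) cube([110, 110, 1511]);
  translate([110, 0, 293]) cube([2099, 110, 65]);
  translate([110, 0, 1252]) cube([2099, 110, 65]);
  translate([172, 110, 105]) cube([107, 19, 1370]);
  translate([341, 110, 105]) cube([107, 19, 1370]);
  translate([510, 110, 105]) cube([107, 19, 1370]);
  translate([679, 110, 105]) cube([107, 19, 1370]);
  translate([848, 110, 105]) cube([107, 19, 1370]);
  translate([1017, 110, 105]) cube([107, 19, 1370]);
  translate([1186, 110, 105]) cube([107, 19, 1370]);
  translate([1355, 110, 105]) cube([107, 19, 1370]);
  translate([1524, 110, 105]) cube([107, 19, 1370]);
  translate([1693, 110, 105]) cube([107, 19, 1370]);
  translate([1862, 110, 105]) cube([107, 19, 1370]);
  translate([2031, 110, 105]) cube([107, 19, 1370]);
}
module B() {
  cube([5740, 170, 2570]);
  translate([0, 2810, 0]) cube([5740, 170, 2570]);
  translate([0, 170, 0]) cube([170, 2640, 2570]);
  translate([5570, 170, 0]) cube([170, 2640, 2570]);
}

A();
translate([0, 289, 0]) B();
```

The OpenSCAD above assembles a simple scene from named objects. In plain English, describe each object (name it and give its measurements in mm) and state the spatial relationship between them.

A is a fence section. Two 110×110 mm posts, 1511 mm tall, stand on the floor with a clear span of 2099 mm between their inner faces. Two horizontal rails of 110×65 mm section span the gap between the posts with their undersides at z = 293 mm and z = 1252 mm, flush with the posts' −y face. 12 pickets, each 107 mm wide, 19 mm thick and 1370 mm tall, are fixed to the +y face of the rails with their bottoms at z = 105 mm, evenly spaced across the span with equal gaps (rounded down to the nearest mm) at the −x end and between each pair — any rounding remainder accumulates at the +x end.

B is the wall frame of a small rectangular building: four walls, each 2570 mm tall and 170 mm thick, enclosing a footprint 5740 mm (x) by 2980 mm (y) outside-to-outside, with no floor or roof. The front and back walls (the −y and +y sides) span the full width; the two side walls fit between them.

The house frame is on the floor beside the fence section on its +y side.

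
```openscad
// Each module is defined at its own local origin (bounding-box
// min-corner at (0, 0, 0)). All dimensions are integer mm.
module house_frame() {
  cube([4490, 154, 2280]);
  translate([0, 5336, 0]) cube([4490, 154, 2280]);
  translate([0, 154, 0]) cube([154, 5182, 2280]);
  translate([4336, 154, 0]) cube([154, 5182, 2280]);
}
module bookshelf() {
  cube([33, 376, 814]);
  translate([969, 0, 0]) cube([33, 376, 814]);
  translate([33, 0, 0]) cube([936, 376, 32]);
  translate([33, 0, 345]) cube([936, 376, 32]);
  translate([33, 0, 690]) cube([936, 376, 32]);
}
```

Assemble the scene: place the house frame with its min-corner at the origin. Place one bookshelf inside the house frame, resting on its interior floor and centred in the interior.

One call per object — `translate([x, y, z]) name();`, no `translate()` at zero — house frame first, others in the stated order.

house_frame();
translate([1744, 2557, 0]) bookshelf();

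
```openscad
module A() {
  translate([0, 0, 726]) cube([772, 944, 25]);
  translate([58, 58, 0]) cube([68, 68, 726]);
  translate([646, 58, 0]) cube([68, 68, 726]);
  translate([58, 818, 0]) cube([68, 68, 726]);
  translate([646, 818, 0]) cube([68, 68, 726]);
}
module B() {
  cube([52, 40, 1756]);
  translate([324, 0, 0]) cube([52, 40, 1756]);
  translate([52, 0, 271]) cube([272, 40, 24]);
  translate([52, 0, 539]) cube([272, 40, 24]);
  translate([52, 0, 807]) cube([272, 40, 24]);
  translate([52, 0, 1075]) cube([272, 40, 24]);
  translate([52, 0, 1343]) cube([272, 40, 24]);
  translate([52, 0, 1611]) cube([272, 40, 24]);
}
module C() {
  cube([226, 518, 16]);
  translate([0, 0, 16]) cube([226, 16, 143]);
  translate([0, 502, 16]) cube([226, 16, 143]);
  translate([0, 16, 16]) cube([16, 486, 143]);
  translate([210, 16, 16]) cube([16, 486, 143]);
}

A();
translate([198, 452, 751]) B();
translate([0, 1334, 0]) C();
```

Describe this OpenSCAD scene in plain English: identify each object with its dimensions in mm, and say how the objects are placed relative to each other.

A is a rectangular dining table. The top is 772×944×25 mm with its upper surface at z = 751 mm. It stands on four 68×68 mm square legs, each inset 58 mm from the nearest pair of top edges, running from the floor to the underside of the top.

B is a straight ladder. Two 52×40 mm vertical rails, 1756 mm tall, stand 376 mm apart (outside-to-outside) with their front faces coplanar on the −y side. 6 rungs, each 40 mm deep and 24 mm tall, span between the inner faces of the rails, front faces flush with the rails. The lowest rung's underside is at z = 271 mm and rungs are spaced 268 mm apart (underside to underside).

C is an open storage box with external size 226×518×159 mm and wall thickness 16 mm (the base is also 16 mm thick). The base covers the whole footprint; the four walls stand on the base, with the y-facing walls full-width and the x-facing walls fitting between their inner faces.

The ladder is on top of the table, centred. The open box is on the floor beside the table on its +y side.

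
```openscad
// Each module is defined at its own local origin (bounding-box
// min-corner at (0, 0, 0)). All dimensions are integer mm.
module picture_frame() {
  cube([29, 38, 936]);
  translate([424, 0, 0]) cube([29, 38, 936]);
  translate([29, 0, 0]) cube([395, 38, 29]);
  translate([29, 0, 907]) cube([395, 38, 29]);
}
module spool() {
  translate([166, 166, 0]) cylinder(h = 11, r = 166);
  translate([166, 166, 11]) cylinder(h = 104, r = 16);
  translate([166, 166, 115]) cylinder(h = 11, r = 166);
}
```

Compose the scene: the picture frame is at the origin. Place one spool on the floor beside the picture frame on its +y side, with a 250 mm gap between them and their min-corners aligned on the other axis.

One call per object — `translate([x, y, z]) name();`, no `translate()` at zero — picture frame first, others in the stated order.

picture_frame();
translate([0, 288, 0]) spool();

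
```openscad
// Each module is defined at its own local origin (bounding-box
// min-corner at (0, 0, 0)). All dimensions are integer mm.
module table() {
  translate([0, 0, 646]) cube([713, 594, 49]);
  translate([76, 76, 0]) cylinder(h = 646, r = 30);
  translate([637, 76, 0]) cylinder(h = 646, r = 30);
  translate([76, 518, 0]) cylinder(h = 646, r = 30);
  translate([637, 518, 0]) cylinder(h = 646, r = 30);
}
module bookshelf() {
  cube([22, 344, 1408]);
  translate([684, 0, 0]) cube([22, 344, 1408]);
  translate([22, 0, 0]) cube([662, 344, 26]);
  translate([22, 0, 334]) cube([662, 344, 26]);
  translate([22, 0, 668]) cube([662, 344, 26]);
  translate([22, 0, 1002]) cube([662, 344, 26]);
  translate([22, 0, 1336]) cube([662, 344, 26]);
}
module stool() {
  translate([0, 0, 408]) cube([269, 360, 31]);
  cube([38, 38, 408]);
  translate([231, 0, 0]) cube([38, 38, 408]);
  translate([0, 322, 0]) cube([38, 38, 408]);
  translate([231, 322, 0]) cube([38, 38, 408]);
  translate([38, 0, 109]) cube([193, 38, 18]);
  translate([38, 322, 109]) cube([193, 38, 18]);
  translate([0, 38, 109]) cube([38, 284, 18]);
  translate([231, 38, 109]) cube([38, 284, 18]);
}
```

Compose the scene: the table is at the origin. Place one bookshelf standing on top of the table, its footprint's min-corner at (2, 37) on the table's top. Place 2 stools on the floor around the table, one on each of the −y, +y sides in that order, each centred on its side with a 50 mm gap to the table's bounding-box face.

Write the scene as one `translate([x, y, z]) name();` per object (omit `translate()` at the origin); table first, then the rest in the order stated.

table();
translate([2, 37, 695]) bookshelf();
translate([222, -410, 0]) stool();
translate([222, 644, 0]) stool();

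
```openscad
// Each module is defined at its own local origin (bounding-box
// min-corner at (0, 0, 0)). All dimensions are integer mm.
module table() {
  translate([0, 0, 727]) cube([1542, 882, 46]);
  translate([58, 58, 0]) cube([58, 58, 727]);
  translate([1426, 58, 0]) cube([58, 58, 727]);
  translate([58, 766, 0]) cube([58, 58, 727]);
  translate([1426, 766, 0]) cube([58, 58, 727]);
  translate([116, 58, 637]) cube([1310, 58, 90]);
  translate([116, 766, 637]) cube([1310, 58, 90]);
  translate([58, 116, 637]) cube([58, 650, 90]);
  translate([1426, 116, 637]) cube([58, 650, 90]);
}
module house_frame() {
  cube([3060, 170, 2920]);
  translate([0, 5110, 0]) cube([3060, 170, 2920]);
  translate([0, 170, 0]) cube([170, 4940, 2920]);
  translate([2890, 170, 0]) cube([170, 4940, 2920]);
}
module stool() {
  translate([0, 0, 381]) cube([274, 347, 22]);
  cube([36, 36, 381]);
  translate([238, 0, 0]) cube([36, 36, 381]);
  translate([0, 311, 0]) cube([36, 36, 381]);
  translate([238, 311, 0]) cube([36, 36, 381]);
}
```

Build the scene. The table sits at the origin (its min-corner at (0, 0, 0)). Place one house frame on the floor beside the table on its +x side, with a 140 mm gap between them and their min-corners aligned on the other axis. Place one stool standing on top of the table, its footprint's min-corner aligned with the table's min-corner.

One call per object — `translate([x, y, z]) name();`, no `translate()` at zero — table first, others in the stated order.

table();
translate([1682, 0, 0]) house_frame();
translate([0, 0, 773]) stool();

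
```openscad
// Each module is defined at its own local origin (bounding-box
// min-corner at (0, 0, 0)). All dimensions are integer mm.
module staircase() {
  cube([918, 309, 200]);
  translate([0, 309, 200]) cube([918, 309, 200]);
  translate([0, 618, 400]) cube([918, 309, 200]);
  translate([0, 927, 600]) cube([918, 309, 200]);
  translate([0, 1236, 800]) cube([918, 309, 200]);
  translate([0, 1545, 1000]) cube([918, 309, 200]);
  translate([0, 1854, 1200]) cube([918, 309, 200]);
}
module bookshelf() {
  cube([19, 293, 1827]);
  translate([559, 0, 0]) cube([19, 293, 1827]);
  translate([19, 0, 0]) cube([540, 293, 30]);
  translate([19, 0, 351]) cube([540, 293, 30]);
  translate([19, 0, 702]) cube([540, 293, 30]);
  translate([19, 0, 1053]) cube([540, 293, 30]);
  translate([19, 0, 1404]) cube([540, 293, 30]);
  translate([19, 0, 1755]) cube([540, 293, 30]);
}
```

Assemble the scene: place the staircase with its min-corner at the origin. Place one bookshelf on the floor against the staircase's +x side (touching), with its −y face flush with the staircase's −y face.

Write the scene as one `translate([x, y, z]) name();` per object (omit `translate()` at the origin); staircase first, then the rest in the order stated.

staircase();
translate([918, 0, 0]) bookshelf();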